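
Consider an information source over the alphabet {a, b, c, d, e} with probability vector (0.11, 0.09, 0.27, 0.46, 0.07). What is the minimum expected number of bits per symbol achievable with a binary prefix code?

1.97 bits/symbol

Repeatedly combine the two least-probable nodes; the expected code length is the sum of the merged weights.
merge 7/100 + 9/100 → 4/25
merge 11/100 + 4/25 → 27/100
merge 27/100 + 27/100 → 27/50
merge 23/50 + 27/50 → 1
L = 4/25 + 27/100 + 27/50 + 1 = 197/100 = 1.97 bits/symbol.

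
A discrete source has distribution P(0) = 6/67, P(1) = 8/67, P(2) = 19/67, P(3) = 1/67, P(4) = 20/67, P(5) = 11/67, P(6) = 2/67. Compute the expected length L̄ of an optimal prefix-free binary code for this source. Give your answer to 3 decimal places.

Repeatedly combine the two least-probable nodes; the expected code length is the sum of the merged weights.
merge 1/67 + 2/67 → 3/67
merge 3/67 + 6/67 → 9/67
merge 8/67 + 9/67 → 17/67
merge 11/67 + 17/67 → 28/67
merge 19/67 + 20/67 → 39/67
merge 28/67 + 39/67 → 1
L = 3/67 + 9/67 + 17/67 + 28/67 + 39/67 + 1 = 163/67 ≈ 2.433 bits/symbol.

2.433 bits/symbol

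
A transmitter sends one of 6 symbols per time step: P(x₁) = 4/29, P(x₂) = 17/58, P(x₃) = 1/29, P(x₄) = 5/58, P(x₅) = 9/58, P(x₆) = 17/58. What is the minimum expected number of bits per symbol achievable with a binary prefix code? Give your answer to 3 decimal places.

Repeatedly combine the two least-probable nodes; the expected code length is the sum of the merged weights.
merge 1/29 + 5/58 → 7/58
merge 7/58 + 4/29 → 15/58
merge 9/58 + 15/58 → 12/29
merge 17/58 + 17/58 → 17/29
merge 12/29 + 17/29 → 1
L = 7/58 + 15/58 + 12/29 + 17/29 + 1 = 69/29 ≈ 2.379 bits/symbol.

2.379 bits/symbol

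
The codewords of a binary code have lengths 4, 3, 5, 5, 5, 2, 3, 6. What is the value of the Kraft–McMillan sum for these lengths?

0.671875

With common denominator 2^6 = 64: Σ 2^(−ℓᵢ) = 4/64 + 8/64 + 2/64 + 2/64 + 2/64 + 16/64 + 8/64 + 1/64 = 43/64 = 0.671875.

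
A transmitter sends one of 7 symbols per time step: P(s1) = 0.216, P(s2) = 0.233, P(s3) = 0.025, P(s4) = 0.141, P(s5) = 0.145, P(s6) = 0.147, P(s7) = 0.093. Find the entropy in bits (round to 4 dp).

H = −Σ pᵢ log₂ pᵢ.
−0.216·log₂(0.216) = 0.4776
−0.233·log₂(0.233) = 0.4897
−0.025·log₂(0.025) = 0.1330
−0.141·log₂(0.141) = 0.3985
−0.145·log₂(0.145) = 0.4040
−0.147·log₂(0.147) = 0.4066
−0.093·log₂(0.093) = 0.3187
Sum ≈ 2.6280 → 2.6280 bits.

2.6280 bits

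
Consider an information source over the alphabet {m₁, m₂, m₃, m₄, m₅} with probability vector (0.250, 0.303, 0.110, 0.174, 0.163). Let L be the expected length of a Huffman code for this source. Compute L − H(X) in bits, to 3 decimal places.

0.035 bits

Entropy H = −Σ p log₂ p ≈ 2.2378 bits.
Huffman merges: 11/100+163/1000→273/1000; 87/500+1/4→53/125; 273/1000+303/1000→72/125; 53/125+72/125→1. L = 2273/1000 ≈ 2.2730.
L − H = 2.2730 − 2.2378 = 0.035 bits.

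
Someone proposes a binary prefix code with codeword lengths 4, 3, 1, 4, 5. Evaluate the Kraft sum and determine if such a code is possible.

0.78125; yes

With common denominator 2^5 = 32: Σ 2^(−ℓᵢ) = 2/32 + 4/32 + 16/32 + 2/32 + 1/32 = 25/32 = 0.78125.
Kraft's inequality requires Σ ≤ 1; here Σ = 0.78125 ≤ 1, so such a prefix code exists.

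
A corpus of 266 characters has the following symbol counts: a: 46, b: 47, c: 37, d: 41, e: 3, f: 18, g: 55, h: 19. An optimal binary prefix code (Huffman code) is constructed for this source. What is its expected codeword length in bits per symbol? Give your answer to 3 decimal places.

Probabilities are the counts divided by 266.
Repeatedly combine the two least-probable nodes; the expected code length is the sum of the merged weights.
merge 3/266 + 9/133 → 3/38
merge 1/14 + 3/38 → 20/133
merge 37/266 + 20/133 → 11/38
merge 41/266 + 23/133 → 87/266
merge 47/266 + 55/266 → 51/133
merge 11/38 + 87/266 → 82/133
merge 51/133 + 82/133 → 1
L = 3/38 + 20/133 + 11/38 + 87/266 + 51/133 + 82/133 + 1 = 757/266 ≈ 2.846 bits/symbol.

2.846 bits/symbol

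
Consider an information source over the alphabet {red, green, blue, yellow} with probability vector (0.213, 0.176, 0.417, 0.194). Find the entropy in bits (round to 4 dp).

1.9015 bits

H = −Σ pᵢ log₂ pᵢ.
−0.213·log₂(0.213) = 0.4752
−0.176·log₂(0.176) = 0.4411
−0.417·log₂(0.417) = 0.5262
−0.194·log₂(0.194) = 0.4590
Sum ≈ 1.9015 → 1.9015 bits.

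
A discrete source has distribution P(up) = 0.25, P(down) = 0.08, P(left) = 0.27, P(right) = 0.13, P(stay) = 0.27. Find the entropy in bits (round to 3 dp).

2.194 bits

H = −Σ pᵢ log₂ pᵢ.
−0.25·log₂(0.25) = 0.5000
−0.08·log₂(0.08) = 0.2915
−0.27·log₂(0.27) = 0.5100
−0.13·log₂(0.13) = 0.3826
−0.27·log₂(0.27) = 0.5100
Sum ≈ 2.1942 → 2.194 bits.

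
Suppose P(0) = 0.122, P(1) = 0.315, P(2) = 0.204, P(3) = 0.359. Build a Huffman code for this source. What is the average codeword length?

Repeatedly combine the two least-probable nodes; the expected code length is the sum of the merged weights.
merge 61/500 + 51/250 → 163/500
merge 63/200 + 163/500 → 641/1000
merge 359/1000 + 641/1000 → 1
L = 163/500 + 641/1000 + 1 = 1967/1000 = 1.967 bits/symbol.

1.967 bits/symbol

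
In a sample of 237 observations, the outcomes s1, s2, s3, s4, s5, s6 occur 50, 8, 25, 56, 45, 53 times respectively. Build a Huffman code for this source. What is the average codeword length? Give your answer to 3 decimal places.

Probabilities are the counts divided by 237.
Repeatedly combine the two least-probable nodes; the expected code length is the sum of the merged weights.
merge 8/237 + 25/237 → 11/79
merge 11/79 + 15/79 → 26/79
merge 50/237 + 53/237 → 103/237
merge 56/237 + 26/79 → 134/237
merge 103/237 + 134/237 → 1
L = 11/79 + 26/79 + 103/237 + 134/237 + 1 = 195/79 ≈ 2.468 bits/symbol.

2.468 bits/symbol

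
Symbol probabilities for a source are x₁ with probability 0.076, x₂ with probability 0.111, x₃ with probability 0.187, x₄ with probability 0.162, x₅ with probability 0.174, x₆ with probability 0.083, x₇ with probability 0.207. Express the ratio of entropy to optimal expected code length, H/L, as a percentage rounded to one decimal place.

Entropy H = −Σ p log₂ p ≈ 2.7197 bits.
Huffman merges: 19/250+83/1000→159/1000; 111/1000+159/1000→27/100; 81/500+87/500→42/125; 187/1000+207/1000→197/500; 27/100+42/125→303/500; 197/500+303/500→1. L = 553/200 ≈ 2.7650.
Efficiency = H/L = 2.7197/2.7650 = 98.4%.

98.4%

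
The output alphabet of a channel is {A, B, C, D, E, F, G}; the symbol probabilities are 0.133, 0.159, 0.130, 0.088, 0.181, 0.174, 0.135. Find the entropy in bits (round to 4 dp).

2.7754 bits

H = −Σ pᵢ log₂ pᵢ.
−0.133·log₂(0.133) = 0.3871
−0.159·log₂(0.159) = 0.4218
−0.130·log₂(0.130) = 0.3826
−0.088·log₂(0.088) = 0.3086
−0.181·log₂(0.181) = 0.4463
−0.174·log₂(0.174) = 0.4390
−0.135·log₂(0.135) = 0.3900
Sum ≈ 2.7754 → 2.7754 bits.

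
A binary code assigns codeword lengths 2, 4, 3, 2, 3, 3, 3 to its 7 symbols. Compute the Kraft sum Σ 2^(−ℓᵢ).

With common denominator 2^4 = 16: Σ 2^(−ℓᵢ) = 4/16 + 1/16 + 2/16 + 4/16 + 2/16 + 2/16 + 2/16 = 17/16 = 1.0625.

1.0625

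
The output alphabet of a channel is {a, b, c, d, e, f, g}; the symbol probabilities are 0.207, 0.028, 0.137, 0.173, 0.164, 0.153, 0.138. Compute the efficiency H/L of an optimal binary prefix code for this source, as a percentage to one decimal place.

96.3%

Entropy H = −Σ p log₂ p ≈ 2.6820 bits.
Huffman merges: 7/250+137/1000→33/200; 69/500+153/1000→291/1000; 41/250+33/200→329/1000; 173/1000+207/1000→19/50; 291/1000+329/1000→31/50; 19/50+31/50→1. L = 557/200 ≈ 2.7850.
Efficiency = H/L = 2.6820/2.7850 = 96.3%.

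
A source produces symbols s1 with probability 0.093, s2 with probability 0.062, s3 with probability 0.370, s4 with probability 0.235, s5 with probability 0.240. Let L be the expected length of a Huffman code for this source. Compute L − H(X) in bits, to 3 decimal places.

Entropy H = −Σ p log₂ p ≈ 2.0832 bits.
Huffman merges: 31/500+93/1000→31/200; 31/200+47/200→39/100; 6/25+37/100→61/100; 39/100+61/100→1. L = 431/200 ≈ 2.1550.
L − H = 2.1550 − 2.0832 = 0.072 bits.

0.072 bits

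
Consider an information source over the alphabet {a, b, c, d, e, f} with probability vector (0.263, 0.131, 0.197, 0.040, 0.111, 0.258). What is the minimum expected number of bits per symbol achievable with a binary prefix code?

Repeatedly combine the two least-probable nodes; the expected code length is the sum of the merged weights.
merge 1/25 + 111/1000 → 151/1000
merge 131/1000 + 151/1000 → 141/500
merge 197/1000 + 129/500 → 91/200
merge 263/1000 + 141/500 → 109/200
merge 91/200 + 109/200 → 1
L = 151/1000 + 141/500 + 91/200 + 109/200 + 1 = 2433/1000 = 2.433 bits/symbol.

2.433 bits/symbol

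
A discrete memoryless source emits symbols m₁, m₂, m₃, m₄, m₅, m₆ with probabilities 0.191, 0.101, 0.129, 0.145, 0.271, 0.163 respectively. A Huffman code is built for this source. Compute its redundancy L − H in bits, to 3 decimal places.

Entropy H = −Σ p log₂ p ≈ 2.5124 bits.
Huffman merges: 101/1000+129/1000→23/100; 29/200+163/1000→77/250; 191/1000+23/100→421/1000; 271/1000+77/250→579/1000; 421/1000+579/1000→1. L = 1269/500 ≈ 2.5380.
L − H = 2.5380 − 2.5124 = 0.026 bits.

0.026 bits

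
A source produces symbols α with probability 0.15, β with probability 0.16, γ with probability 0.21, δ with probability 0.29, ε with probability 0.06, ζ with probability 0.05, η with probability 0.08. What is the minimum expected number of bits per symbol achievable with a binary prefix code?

2.61 bits/symbol

Repeatedly combine the two least-probable nodes; the expected code length is the sum of the merged weights.
merge 1/20 + 3/50 → 11/100
merge 2/25 + 11/100 → 19/100
merge 3/20 + 4/25 → 31/100
merge 19/100 + 21/100 → 2/5
merge 29/100 + 31/100 → 3/5
merge 2/5 + 3/5 → 1
L = 11/100 + 19/100 + 31/100 + 2/5 + 3/5 + 1 = 261/100 = 2.61 bits/symbol.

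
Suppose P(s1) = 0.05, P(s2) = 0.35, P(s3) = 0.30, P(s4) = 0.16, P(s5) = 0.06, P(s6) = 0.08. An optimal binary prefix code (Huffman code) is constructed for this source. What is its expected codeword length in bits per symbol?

2.3 bits/symbol

Repeatedly combine the two least-probable nodes; the expected code length is the sum of the merged weights.
merge 1/20 + 3/50 → 11/100
merge 2/25 + 11/100 → 19/100
merge 4/25 + 19/100 → 7/20
merge 3/10 + 7/20 → 13/20
merge 7/20 + 13/20 → 1
L = 11/100 + 19/100 + 7/20 + 13/20 + 1 = 23/10 = 2.3 bits/symbol.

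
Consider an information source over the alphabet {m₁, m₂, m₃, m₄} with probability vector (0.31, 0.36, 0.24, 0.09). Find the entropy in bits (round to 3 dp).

1.861 bits

H = −Σ pᵢ log₂ pᵢ.
−0.31·log₂(0.31) = 0.5238
−0.36·log₂(0.36) = 0.5306
−0.24·log₂(0.24) = 0.4941
−0.09·log₂(0.09) = 0.3127
Sum ≈ 1.8612 → 1.861 bits.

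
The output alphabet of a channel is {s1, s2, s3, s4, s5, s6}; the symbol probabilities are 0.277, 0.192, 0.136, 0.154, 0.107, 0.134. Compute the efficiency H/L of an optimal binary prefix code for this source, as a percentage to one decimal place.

Entropy H = −Σ p log₂ p ≈ 2.5108 bits.
Huffman merges: 107/1000+67/500→241/1000; 17/125+77/500→29/100; 24/125+241/1000→433/1000; 277/1000+29/100→567/1000; 433/1000+567/1000→1. L = 2531/1000 ≈ 2.5310.
Efficiency = H/L = 2.5108/2.5310 = 99.2%.

99.2%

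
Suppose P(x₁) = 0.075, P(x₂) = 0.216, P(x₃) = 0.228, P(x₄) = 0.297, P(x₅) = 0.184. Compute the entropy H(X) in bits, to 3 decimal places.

H = −Σ pᵢ log₂ pᵢ.
−0.075·log₂(0.075) = 0.2803
−0.216·log₂(0.216) = 0.4776
−0.228·log₂(0.228) = 0.4863
−0.297·log₂(0.297) = 0.5202
−0.184·log₂(0.184) = 0.4494
Sum ≈ 2.2137 → 2.214 bits.

2.214 bits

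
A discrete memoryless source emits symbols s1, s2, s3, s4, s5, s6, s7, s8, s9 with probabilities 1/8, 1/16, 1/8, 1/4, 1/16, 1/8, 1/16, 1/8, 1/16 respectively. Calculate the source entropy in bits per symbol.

3 bits

Each probability is a power of 1/2, so log₂(1/p) is an integer.
H = Σ p·log₂(1/p) = 1/8·3 + 1/16·4 + 1/8·3 + 1/4·2 + 1/16·4 + 1/8·3 + 1/16·4 + 1/8·3 + 1/16·4 = 3 bits.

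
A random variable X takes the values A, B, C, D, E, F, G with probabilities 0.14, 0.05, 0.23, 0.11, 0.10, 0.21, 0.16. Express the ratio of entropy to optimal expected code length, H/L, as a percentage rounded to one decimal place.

Entropy H = −Σ p log₂ p ≈ 2.6792 bits.
Huffman merges: 1/20+1/10→3/20; 11/100+7/50→1/4; 3/20+4/25→31/100; 21/100+23/100→11/25; 1/4+31/100→14/25; 11/25+14/25→1. L = 271/100 ≈ 2.7100.
Efficiency = H/L = 2.6792/2.7100 = 98.9%.

98.9%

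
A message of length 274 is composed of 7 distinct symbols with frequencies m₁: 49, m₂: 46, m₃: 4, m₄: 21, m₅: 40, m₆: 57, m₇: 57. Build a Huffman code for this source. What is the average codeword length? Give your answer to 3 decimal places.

2.675 bits/symbol

Probabilities are the counts divided by 274.
Repeatedly combine the two least-probable nodes; the expected code length is the sum of the merged weights.
merge 2/137 + 21/274 → 25/274
merge 25/274 + 20/137 → 65/274
merge 23/137 + 49/274 → 95/274
merge 57/274 + 57/274 → 57/137
merge 65/274 + 95/274 → 80/137
merge 57/137 + 80/137 → 1
L = 25/274 + 65/274 + 95/274 + 57/137 + 80/137 + 1 = 733/274 ≈ 2.675 bits/symbol.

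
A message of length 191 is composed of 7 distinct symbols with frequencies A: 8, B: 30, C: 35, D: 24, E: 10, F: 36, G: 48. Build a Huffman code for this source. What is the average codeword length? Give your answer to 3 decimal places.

2.654 bits/symbol

Probabilities are the counts divided by 191.
Repeatedly combine the two least-probable nodes; the expected code length is the sum of the merged weights.
merge 8/191 + 10/191 → 18/191
merge 18/191 + 24/191 → 42/191
merge 30/191 + 35/191 → 65/191
merge 36/191 + 42/191 → 78/191
merge 48/191 + 65/191 → 113/191
merge 78/191 + 113/191 → 1
L = 18/191 + 42/191 + 65/191 + 78/191 + 113/191 + 1 = 507/191 ≈ 2.654 bits/symbol.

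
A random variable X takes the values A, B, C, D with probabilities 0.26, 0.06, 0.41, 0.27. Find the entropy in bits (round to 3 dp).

1.786 bits

H = −Σ pᵢ log₂ pᵢ.
−0.26·log₂(0.26) = 0.5053
−0.06·log₂(0.06) = 0.2435
−0.41·log₂(0.41) = 0.5274
−0.27·log₂(0.27) = 0.5100
Sum ≈ 1.7862 → 1.786 bits.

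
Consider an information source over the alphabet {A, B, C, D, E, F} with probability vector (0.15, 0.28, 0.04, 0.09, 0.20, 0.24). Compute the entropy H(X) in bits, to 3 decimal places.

H = −Σ pᵢ log₂ pᵢ.
−0.15·log₂(0.15) = 0.4105
−0.28·log₂(0.28) = 0.5142
−0.04·log₂(0.04) = 0.1858
−0.09·log₂(0.09) = 0.3127
−0.20·log₂(0.20) = 0.4644
−0.24·log₂(0.24) = 0.4941
Sum ≈ 2.3817 → 2.382 bits.

2.382 bits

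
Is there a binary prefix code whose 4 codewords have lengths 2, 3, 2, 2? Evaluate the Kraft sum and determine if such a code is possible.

0.875; yes

With common denominator 2^3 = 8: Σ 2^(−ℓᵢ) = 2/8 + 1/8 + 2/8 + 2/8 = 7/8 = 0.875.
Kraft's inequality requires Σ ≤ 1; here Σ = 0.875 ≤ 1, so such a prefix code exists.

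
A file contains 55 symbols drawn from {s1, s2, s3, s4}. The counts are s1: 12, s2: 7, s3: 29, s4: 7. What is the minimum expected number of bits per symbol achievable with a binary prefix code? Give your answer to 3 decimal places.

1.727 bits/symbol

Probabilities are the counts divided by 55.
Repeatedly combine the two least-probable nodes; the expected code length is the sum of the merged weights.
merge 7/55 + 7/55 → 14/55
merge 12/55 + 14/55 → 26/55
merge 26/55 + 29/55 → 1
L = 14/55 + 26/55 + 1 = 19/11 ≈ 1.727 bits/symbol.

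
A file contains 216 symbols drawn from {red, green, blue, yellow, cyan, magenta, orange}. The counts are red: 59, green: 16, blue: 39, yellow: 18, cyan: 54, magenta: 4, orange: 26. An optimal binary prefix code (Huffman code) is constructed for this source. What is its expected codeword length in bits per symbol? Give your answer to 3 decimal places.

2.565 bits/symbol

Probabilities are the counts divided by 216.
Repeatedly combine the two least-probable nodes; the expected code length is the sum of the merged weights.
merge 1/54 + 2/27 → 5/54
merge 1/12 + 5/54 → 19/108
merge 13/108 + 19/108 → 8/27
merge 13/72 + 1/4 → 31/72
merge 59/216 + 8/27 → 41/72
merge 31/72 + 41/72 → 1
L = 5/54 + 19/108 + 8/27 + 31/72 + 41/72 + 1 = 277/108 ≈ 2.565 bits/symbol.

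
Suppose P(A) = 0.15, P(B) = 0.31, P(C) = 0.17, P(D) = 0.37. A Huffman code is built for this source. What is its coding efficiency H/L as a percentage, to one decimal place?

97.4%

Entropy H = −Σ p log₂ p ≈ 1.8997 bits.
Huffman merges: 3/20+17/100→8/25; 31/100+8/25→63/100; 37/100+63/100→1. L = 39/20 ≈ 1.9500.
Efficiency = H/L = 1.8997/1.9500 = 97.4%.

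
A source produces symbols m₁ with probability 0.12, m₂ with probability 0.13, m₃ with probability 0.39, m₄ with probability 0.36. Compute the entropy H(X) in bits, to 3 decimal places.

H = −Σ pᵢ log₂ pᵢ.
−0.12·log₂(0.12) = 0.3671
−0.13·log₂(0.13) = 0.3826
−0.39·log₂(0.39) = 0.5298
−0.36·log₂(0.36) = 0.5306
Sum ≈ 1.8101 → 1.810 bits.

1.810 bits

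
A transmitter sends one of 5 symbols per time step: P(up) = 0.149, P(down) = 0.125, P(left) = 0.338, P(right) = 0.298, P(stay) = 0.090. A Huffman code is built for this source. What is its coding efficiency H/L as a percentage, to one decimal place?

Entropy H = −Σ p log₂ p ≈ 2.1463 bits.
Huffman merges: 9/100+1/8→43/200; 149/1000+43/200→91/250; 149/500+169/500→159/250; 91/250+159/250→1. L = 443/200 ≈ 2.2150.
Efficiency = H/L = 2.1463/2.2150 = 96.9%.

96.9%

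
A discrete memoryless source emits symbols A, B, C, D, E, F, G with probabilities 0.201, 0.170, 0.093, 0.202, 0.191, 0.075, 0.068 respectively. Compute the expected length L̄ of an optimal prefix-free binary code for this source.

Repeatedly combine the two least-probable nodes; the expected code length is the sum of the merged weights.
merge 17/250 + 3/40 → 143/1000
merge 93/1000 + 143/1000 → 59/250
merge 17/100 + 191/1000 → 361/1000
merge 201/1000 + 101/500 → 403/1000
merge 59/250 + 361/1000 → 597/1000
merge 403/1000 + 597/1000 → 1
L = 143/1000 + 59/250 + 361/1000 + 403/1000 + 597/1000 + 1 = 137/50 = 2.74 bits/symbol.

2.74 bits/symbol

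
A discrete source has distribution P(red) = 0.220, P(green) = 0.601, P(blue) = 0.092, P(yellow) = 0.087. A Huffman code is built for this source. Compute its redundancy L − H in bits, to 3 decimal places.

0.033 bits

Entropy H = −Σ p log₂ p ≈ 1.5452 bits.
Huffman merges: 87/1000+23/250→179/1000; 179/1000+11/50→399/1000; 399/1000+601/1000→1. L = 789/500 ≈ 1.5780.
L − H = 1.5780 − 1.5452 = 0.033 bits.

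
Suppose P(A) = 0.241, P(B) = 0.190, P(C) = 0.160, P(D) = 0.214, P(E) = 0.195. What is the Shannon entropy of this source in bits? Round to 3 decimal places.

2.309 bits

H = −Σ pᵢ log₂ pᵢ.
−0.241·log₂(0.241) = 0.4947
−0.190·log₂(0.190) = 0.4552
−0.160·log₂(0.160) = 0.4230
−0.214·log₂(0.214) = 0.4760
−0.195·log₂(0.195) = 0.4599
Sum ≈ 2.3089 → 2.309 bits.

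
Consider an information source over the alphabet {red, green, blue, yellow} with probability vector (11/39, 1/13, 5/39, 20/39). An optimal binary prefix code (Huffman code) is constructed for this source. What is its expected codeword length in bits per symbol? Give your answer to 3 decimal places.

Repeatedly combine the two least-probable nodes; the expected code length is the sum of the merged weights.
merge 1/13 + 5/39 → 8/39
merge 8/39 + 11/39 → 19/39
merge 19/39 + 20/39 → 1
L = 8/39 + 19/39 + 1 = 22/13 ≈ 1.692 bits/symbol.

1.692 bits/symbol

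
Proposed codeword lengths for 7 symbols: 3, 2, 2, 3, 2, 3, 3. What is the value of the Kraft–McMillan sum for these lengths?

With common denominator 2^3 = 8: Σ 2^(−ℓᵢ) = 1/8 + 2/8 + 2/8 + 1/8 + 2/8 + 1/8 + 1/8 = 10/8 = 1.25.

1.25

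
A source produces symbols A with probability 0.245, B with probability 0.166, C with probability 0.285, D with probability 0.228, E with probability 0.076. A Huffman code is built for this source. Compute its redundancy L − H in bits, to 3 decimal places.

0.030 bits

Entropy H = −Σ p log₂ p ≈ 2.2122 bits.
Huffman merges: 19/250+83/500→121/500; 57/250+121/500→47/100; 49/200+57/200→53/100; 47/100+53/100→1. L = 1121/500 ≈ 2.2420.
L − H = 2.2420 − 2.2122 = 0.030 bits.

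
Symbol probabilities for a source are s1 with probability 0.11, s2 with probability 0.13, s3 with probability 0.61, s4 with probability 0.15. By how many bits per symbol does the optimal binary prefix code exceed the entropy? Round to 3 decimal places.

Entropy H = −Σ p log₂ p ≈ 1.5785 bits.
Huffman merges: 11/100+13/100→6/25; 3/20+6/25→39/100; 39/100+61/100→1. L = 163/100 ≈ 1.6300.
L − H = 1.6300 − 1.5785 = 0.052 bits.

0.052 bits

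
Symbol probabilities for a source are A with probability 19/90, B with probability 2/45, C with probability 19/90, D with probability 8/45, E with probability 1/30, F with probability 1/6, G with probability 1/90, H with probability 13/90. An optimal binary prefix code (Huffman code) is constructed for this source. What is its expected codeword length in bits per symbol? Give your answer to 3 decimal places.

Repeatedly combine the two least-probable nodes; the expected code length is the sum of the merged weights.
merge 1/90 + 1/30 → 2/45
merge 2/45 + 2/45 → 4/45
merge 4/45 + 13/90 → 7/30
merge 1/6 + 8/45 → 31/90
merge 19/90 + 19/90 → 19/45
merge 7/30 + 31/90 → 26/45
merge 19/45 + 26/45 → 1
L = 2/45 + 4/45 + 7/30 + 31/90 + 19/45 + 26/45 + 1 = 122/45 ≈ 2.711 bits/symbol.

2.711 bits/symbol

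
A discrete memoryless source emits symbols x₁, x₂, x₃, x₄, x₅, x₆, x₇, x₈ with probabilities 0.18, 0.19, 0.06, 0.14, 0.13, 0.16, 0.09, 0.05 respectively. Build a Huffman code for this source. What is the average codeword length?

Repeatedly combine the two least-probable nodes; the expected code length is the sum of the merged weights.
merge 1/20 + 3/50 → 11/100
merge 9/100 + 11/100 → 1/5
merge 13/100 + 7/50 → 27/100
merge 4/25 + 9/50 → 17/50
merge 19/100 + 1/5 → 39/100
merge 27/100 + 17/50 → 61/100
merge 39/100 + 61/100 → 1
L = 11/100 + 1/5 + 27/100 + 17/50 + 39/100 + 61/100 + 1 = 73/25 = 2.92 bits/symbol.

2.92 bits/symbol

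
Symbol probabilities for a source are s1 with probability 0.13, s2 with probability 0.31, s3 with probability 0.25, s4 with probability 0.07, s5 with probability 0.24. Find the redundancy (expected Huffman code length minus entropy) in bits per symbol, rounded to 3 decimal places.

Entropy H = −Σ p log₂ p ≈ 2.1691 bits.
Huffman merges: 7/100+13/100→1/5; 1/5+6/25→11/25; 1/4+31/100→14/25; 11/25+14/25→1. L = 11/5 ≈ 2.2000.
L − H = 2.2000 − 2.1691 = 0.031 bits.

0.031 bits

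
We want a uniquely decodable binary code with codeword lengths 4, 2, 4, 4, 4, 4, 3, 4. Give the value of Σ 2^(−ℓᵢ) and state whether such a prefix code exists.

0.75; yes

With common denominator 2^4 = 16: Σ 2^(−ℓᵢ) = 1/16 + 4/16 + 1/16 + 1/16 + 1/16 + 1/16 + 2/16 + 1/16 = 12/16 = 0.75.
Kraft's inequality requires Σ ≤ 1; here Σ = 0.75 ≤ 1, so such a prefix code exists.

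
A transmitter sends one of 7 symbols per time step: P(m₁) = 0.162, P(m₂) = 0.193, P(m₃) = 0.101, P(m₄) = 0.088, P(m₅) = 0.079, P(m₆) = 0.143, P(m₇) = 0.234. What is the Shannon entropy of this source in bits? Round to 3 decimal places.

2.707 bits

H = −Σ pᵢ log₂ pᵢ.
−0.162·log₂(0.162) = 0.4254
−0.193·log₂(0.193) = 0.4581
−0.101·log₂(0.101) = 0.3341
−0.088·log₂(0.088) = 0.3086
−0.079·log₂(0.079) = 0.2893
−0.143·log₂(0.143) = 0.4012
−0.234·log₂(0.234) = 0.4903
Sum ≈ 2.7069 → 2.707 bits.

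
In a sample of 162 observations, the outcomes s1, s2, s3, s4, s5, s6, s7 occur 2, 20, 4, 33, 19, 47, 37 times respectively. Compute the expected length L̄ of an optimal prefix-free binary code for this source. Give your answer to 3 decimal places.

2.469 bits/symbol

Probabilities are the counts divided by 162.
Repeatedly combine the two least-probable nodes; the expected code length is the sum of the merged weights.
merge 1/81 + 2/81 → 1/27
merge 1/27 + 19/162 → 25/162
merge 10/81 + 25/162 → 5/18
merge 11/54 + 37/162 → 35/81
merge 5/18 + 47/162 → 46/81
merge 35/81 + 46/81 → 1
L = 1/27 + 25/162 + 5/18 + 35/81 + 46/81 + 1 = 200/81 ≈ 2.469 bits/symbol.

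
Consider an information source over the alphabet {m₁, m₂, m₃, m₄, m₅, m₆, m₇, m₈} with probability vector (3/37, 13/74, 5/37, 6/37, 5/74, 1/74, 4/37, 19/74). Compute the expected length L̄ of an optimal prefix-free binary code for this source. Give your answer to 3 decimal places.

Repeatedly combine the two least-probable nodes; the expected code length is the sum of the merged weights.
merge 1/74 + 5/74 → 3/37
merge 3/37 + 3/37 → 6/37
merge 4/37 + 5/37 → 9/37
merge 6/37 + 6/37 → 12/37
merge 13/74 + 9/37 → 31/74
merge 19/74 + 12/37 → 43/74
merge 31/74 + 43/74 → 1
L = 3/37 + 6/37 + 9/37 + 12/37 + 31/74 + 43/74 + 1 = 104/37 ≈ 2.811 bits/symbol.

2.811 bits/symbol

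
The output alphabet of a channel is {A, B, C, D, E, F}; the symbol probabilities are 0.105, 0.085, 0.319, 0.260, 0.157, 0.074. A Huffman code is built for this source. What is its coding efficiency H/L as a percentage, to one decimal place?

98.0%

Entropy H = −Σ p log₂ p ≈ 2.3722 bits.
Huffman merges: 37/500+17/200→159/1000; 21/200+157/1000→131/500; 159/1000+13/50→419/1000; 131/500+319/1000→581/1000; 419/1000+581/1000→1. L = 2421/1000 ≈ 2.4210.
Efficiency = H/L = 2.3722/2.4210 = 98.0%.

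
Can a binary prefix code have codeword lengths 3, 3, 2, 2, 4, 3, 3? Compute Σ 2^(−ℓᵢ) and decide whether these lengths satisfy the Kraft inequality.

1.0625; no

With common denominator 2^4 = 16: Σ 2^(−ℓᵢ) = 2/16 + 2/16 + 4/16 + 4/16 + 1/16 + 2/16 + 2/16 = 17/16 = 1.0625.
Kraft's inequality requires Σ ≤ 1; here Σ = 1.0625 > 1, so no such prefix code exists.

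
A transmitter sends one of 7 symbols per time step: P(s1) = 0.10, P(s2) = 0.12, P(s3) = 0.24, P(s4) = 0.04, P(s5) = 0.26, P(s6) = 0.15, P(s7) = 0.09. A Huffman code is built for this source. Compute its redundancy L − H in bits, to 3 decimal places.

0.022 bits

Entropy H = −Σ p log₂ p ≈ 2.6076 bits.
Huffman merges: 1/25+9/100→13/100; 1/10+3/25→11/50; 13/100+3/20→7/25; 11/50+6/25→23/50; 13/50+7/25→27/50; 23/50+27/50→1. L = 263/100 ≈ 2.6300.
L − H = 2.6300 − 2.6076 = 0.022 bits.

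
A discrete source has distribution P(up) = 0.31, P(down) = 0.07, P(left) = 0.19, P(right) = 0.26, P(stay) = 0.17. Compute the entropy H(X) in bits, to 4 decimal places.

H = −Σ pᵢ log₂ pᵢ.
−0.31·log₂(0.31) = 0.5238
−0.07·log₂(0.07) = 0.2686
−0.19·log₂(0.19) = 0.4552
−0.26·log₂(0.26) = 0.5053
−0.17·log₂(0.17) = 0.4346
Sum ≈ 2.1875 → 2.1875 bits.

2.1875 bits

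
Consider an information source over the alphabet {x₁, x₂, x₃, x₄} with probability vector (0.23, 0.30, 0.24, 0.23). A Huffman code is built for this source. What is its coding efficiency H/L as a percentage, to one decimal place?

99.5%

Entropy H = −Σ p log₂ p ≈ 1.9906 bits.
Huffman merges: 23/100+23/100→23/50; 6/25+3/10→27/50; 23/50+27/50→1. L = 2 ≈ 2.0000.
Efficiency = H/L = 1.9906/2.0000 = 99.5%.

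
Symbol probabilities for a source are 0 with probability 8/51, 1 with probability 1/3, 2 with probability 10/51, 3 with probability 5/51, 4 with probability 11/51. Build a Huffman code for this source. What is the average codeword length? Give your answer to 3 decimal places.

Repeatedly combine the two least-probable nodes; the expected code length is the sum of the merged weights.
merge 5/51 + 8/51 → 13/51
merge 10/51 + 11/51 → 7/17
merge 13/51 + 1/3 → 10/17
merge 7/17 + 10/17 → 1
L = 13/51 + 7/17 + 10/17 + 1 = 115/51 ≈ 2.255 bits/symbol.

2.255 bits/symbol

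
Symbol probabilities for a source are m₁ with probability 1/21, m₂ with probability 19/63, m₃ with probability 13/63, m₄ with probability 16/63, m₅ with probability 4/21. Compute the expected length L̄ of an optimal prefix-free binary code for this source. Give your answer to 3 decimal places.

2.238 bits/symbol

Repeatedly combine the two least-probable nodes; the expected code length is the sum of the merged weights.
merge 1/21 + 4/21 → 5/21
merge 13/63 + 5/21 → 4/9
merge 16/63 + 19/63 → 5/9
merge 4/9 + 5/9 → 1
L = 5/21 + 4/9 + 5/9 + 1 = 47/21 ≈ 2.238 bits/symbol.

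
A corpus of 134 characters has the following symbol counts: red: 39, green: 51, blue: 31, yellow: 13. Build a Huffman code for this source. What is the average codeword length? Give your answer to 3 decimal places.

1.948 bits/symbol

Probabilities are the counts divided by 134.
Repeatedly combine the two least-probable nodes; the expected code length is the sum of the merged weights.
merge 13/134 + 31/134 → 22/67
merge 39/134 + 22/67 → 83/134
merge 51/134 + 83/134 → 1
L = 22/67 + 83/134 + 1 = 261/134 ≈ 1.948 bits/symbol.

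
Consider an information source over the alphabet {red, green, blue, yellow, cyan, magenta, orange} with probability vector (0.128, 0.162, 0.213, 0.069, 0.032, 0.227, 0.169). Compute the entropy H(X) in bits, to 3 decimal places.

H = −Σ pᵢ log₂ pᵢ.
−0.128·log₂(0.128) = 0.3796
−0.162·log₂(0.162) = 0.4254
−0.213·log₂(0.213) = 0.4752
−0.069·log₂(0.069) = 0.2662
−0.032·log₂(0.032) = 0.1589
−0.227·log₂(0.227) = 0.4856
−0.169·log₂(0.169) = 0.4335
Sum ≈ 2.6244 → 2.624 bits.

2.624 bits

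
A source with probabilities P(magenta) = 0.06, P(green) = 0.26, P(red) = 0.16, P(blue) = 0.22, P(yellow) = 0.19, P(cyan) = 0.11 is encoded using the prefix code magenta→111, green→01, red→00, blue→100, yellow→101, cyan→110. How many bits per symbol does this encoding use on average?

L̄ = Σ pᵢ·ℓᵢ = 0.06·3 + 0.26·2 + 0.16·2 + 0.22·3 + 0.19·3 + 0.11·3 = 2.58 bits/symbol.

2.58 bits/symbol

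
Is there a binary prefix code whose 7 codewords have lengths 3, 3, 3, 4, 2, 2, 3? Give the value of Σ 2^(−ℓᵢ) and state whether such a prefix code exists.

1.0625; no

With common denominator 2^4 = 16: Σ 2^(−ℓᵢ) = 2/16 + 2/16 + 2/16 + 1/16 + 4/16 + 4/16 + 2/16 = 17/16 = 1.0625.
Kraft's inequality requires Σ ≤ 1; here Σ = 1.0625 > 1, so no such prefix code exists.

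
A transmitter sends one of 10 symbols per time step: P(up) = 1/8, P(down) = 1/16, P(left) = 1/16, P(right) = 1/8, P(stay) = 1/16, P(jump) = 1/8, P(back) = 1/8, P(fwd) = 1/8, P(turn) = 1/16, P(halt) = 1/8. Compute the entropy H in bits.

Each probability is a power of 1/2, so log₂(1/p) is an integer.
H = Σ p·log₂(1/p) = 1/8·3 + 1/16·4 + 1/16·4 + 1/8·3 + 1/16·4 + 1/8·3 + 1/8·3 + 1/8·3 + 1/16·4 + 1/8·3 = 3.25 bits.

3.25 bits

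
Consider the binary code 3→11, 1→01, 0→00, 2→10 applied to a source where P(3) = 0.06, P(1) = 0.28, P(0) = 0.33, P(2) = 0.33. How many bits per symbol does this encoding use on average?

L̄ = Σ pᵢ·ℓᵢ = 0.06·2 + 0.28·2 + 0.33·2 + 0.33·2 = 2 bits/symbol.

2 bits/symbol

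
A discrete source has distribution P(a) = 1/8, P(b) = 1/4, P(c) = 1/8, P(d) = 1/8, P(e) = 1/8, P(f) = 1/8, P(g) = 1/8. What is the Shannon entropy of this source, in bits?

2.75 bits

Each probability is a power of 1/2, so log₂(1/p) is an integer.
H = Σ p·log₂(1/p) = 1/8·3 + 1/4·2 + 1/8·3 + 1/8·3 + 1/8·3 + 1/8·3 + 1/8·3 = 2.75 bits.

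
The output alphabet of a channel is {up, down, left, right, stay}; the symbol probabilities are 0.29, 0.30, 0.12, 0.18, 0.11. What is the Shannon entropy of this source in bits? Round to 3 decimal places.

2.202 bits

H = −Σ pᵢ log₂ pᵢ.
−0.29·log₂(0.29) = 0.5179
−0.30·log₂(0.30) = 0.5211
−0.12·log₂(0.12) = 0.3671
−0.18·log₂(0.18) = 0.4453
−0.11·log₂(0.11) = 0.3503
Sum ≈ 2.2017 → 2.202 bits.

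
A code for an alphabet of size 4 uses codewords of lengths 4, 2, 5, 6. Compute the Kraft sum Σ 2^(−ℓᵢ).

With common denominator 2^6 = 64: Σ 2^(−ℓᵢ) = 4/64 + 16/64 + 2/64 + 1/64 = 23/64 = 0.359375.

0.359375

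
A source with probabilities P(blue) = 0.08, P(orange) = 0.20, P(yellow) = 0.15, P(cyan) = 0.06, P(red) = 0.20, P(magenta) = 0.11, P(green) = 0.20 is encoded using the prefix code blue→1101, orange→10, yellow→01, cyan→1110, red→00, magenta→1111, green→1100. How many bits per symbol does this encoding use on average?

2.9 bits/symbol

L̄ = Σ pᵢ·ℓᵢ = 0.08·4 + 0.20·2 + 0.15·2 + 0.06·4 + 0.20·2 + 0.11·4 + 0.20·4 = 2.9 bits/symbol.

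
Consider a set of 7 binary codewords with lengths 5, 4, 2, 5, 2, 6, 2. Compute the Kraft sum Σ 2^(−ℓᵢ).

With common denominator 2^6 = 64: Σ 2^(−ℓᵢ) = 2/64 + 4/64 + 16/64 + 2/64 + 16/64 + 1/64 + 16/64 = 57/64 = 0.890625.

0.890625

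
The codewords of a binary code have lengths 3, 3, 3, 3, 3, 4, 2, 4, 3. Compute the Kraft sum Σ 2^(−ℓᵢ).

With common denominator 2^4 = 16: Σ 2^(−ℓᵢ) = 2/16 + 2/16 + 2/16 + 2/16 + 2/16 + 1/16 + 4/16 + 1/16 + 2/16 = 18/16 = 1.125.

1.125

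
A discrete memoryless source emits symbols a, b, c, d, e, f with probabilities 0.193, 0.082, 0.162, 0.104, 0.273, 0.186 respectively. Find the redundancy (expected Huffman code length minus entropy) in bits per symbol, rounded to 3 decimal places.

0.052 bits

Entropy H = −Σ p log₂ p ≈ 2.4816 bits.
Huffman merges: 41/500+13/125→93/500; 81/500+93/500→87/250; 93/500+193/1000→379/1000; 273/1000+87/250→621/1000; 379/1000+621/1000→1. L = 1267/500 ≈ 2.5340.
L − H = 2.5340 − 2.4816 = 0.052 bits.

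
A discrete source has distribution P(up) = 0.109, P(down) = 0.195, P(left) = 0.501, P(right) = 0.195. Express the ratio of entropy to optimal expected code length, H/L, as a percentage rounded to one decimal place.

98.1%

Entropy H = −Σ p log₂ p ≈ 1.7679 bits.
Huffman merges: 109/1000+39/200→38/125; 39/200+38/125→499/1000; 499/1000+501/1000→1. L = 1803/1000 ≈ 1.8030.
Efficiency = H/L = 1.7679/1.8030 = 98.1%.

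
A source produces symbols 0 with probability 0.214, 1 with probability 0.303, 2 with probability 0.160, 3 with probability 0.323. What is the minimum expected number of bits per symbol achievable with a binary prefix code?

Repeatedly combine the two least-probable nodes; the expected code length is the sum of the merged weights.
merge 4/25 + 107/500 → 187/500
merge 303/1000 + 323/1000 → 313/500
merge 187/500 + 313/500 → 1
L = 187/500 + 313/500 + 1 = 2 bits/symbol.

2 bits/symbol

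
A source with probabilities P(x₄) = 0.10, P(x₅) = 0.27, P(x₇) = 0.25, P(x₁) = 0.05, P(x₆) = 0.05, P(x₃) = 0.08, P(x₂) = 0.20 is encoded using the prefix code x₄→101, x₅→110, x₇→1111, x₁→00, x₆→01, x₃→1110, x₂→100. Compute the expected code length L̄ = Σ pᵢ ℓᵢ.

L̄ = Σ pᵢ·ℓᵢ = 0.10·3 + 0.27·3 + 0.25·4 + 0.05·2 + 0.05·2 + 0.08·4 + 0.20·3 = 3.23 bits/symbol.

3.23 bits/symbol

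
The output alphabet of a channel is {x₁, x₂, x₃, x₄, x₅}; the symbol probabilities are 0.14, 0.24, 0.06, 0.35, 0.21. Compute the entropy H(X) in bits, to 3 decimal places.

H = −Σ pᵢ log₂ pᵢ.
−0.14·log₂(0.14) = 0.3971
−0.24·log₂(0.24) = 0.4941
−0.06·log₂(0.06) = 0.2435
−0.35·log₂(0.35) = 0.5301
−0.21·log₂(0.21) = 0.4728
Sum ≈ 2.1377 → 2.138 bits.

2.138 bits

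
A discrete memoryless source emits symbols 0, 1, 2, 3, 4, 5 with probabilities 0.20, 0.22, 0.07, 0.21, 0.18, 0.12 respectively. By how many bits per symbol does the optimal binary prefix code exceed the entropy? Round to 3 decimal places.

0.061 bits

Entropy H = −Σ p log₂ p ≈ 2.4987 bits.
Huffman merges: 7/100+3/25→19/100; 9/50+19/100→37/100; 1/5+21/100→41/100; 11/50+37/100→59/100; 41/100+59/100→1. L = 64/25 ≈ 2.5600.
L − H = 2.5600 − 2.4987 = 0.061 bits.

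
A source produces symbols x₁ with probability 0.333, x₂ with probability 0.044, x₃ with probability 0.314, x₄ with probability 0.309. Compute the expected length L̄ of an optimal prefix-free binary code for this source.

2 bits/symbol

Repeatedly combine the two least-probable nodes; the expected code length is the sum of the merged weights.
merge 11/250 + 309/1000 → 353/1000
merge 157/500 + 333/1000 → 647/1000
merge 353/1000 + 647/1000 → 1
L = 353/1000 + 647/1000 + 1 = 2 bits/symbol.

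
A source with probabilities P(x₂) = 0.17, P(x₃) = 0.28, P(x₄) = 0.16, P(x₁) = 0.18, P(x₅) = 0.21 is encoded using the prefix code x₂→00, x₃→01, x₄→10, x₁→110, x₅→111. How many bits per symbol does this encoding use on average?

L̄ = Σ pᵢ·ℓᵢ = 0.17·2 + 0.28·2 + 0.16·2 + 0.18·3 + 0.21·3 = 2.39 bits/symbol.

2.39 bits/symbol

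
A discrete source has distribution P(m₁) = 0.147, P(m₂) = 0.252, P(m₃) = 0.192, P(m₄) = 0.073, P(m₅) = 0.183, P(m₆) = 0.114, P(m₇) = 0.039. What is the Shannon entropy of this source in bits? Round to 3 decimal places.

2.629 bits

H = −Σ pᵢ log₂ pᵢ.
−0.147·log₂(0.147) = 0.4066
−0.252·log₂(0.252) = 0.5011
−0.192·log₂(0.192) = 0.4571
−0.073·log₂(0.073) = 0.2756
−0.183·log₂(0.183) = 0.4484
−0.114·log₂(0.114) = 0.3571
−0.039·log₂(0.039) = 0.1825
Sum ≈ 2.6285 → 2.629 bits.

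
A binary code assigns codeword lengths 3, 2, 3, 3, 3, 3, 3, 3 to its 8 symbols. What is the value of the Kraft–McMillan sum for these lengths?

1.125

With common denominator 2^3 = 8: Σ 2^(−ℓᵢ) = 1/8 + 2/8 + 1/8 + 1/8 + 1/8 + 1/8 + 1/8 + 1/8 = 9/8 = 1.125.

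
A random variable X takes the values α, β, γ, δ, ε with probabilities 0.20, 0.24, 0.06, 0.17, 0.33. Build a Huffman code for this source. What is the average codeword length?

Repeatedly combine the two least-probable nodes; the expected code length is the sum of the merged weights.
merge 3/50 + 17/100 → 23/100
merge 1/5 + 23/100 → 43/100
merge 6/25 + 33/100 → 57/100
merge 43/100 + 57/100 → 1
L = 23/100 + 43/100 + 57/100 + 1 = 223/100 = 2.23 bits/symbol.

2.23 bits/symbol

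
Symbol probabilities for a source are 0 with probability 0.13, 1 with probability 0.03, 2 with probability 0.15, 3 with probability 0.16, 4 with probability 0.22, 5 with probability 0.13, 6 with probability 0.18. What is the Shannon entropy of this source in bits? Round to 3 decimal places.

2.676 bits

H = −Σ pᵢ log₂ pᵢ.
−0.13·log₂(0.13) = 0.3826
−0.03·log₂(0.03) = 0.1518
−0.15·log₂(0.15) = 0.4105
−0.16·log₂(0.16) = 0.4230
−0.22·log₂(0.22) = 0.4806
−0.13·log₂(0.13) = 0.3826
−0.18·log₂(0.18) = 0.4453
Sum ≈ 2.6765 → 2.676 bits.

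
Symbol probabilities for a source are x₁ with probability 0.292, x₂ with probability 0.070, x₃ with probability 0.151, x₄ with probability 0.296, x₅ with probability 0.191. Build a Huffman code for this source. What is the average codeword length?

2.221 bits/symbol

Repeatedly combine the two least-probable nodes; the expected code length is the sum of the merged weights.
merge 7/100 + 151/1000 → 221/1000
merge 191/1000 + 221/1000 → 103/250
merge 73/250 + 37/125 → 147/250
merge 103/250 + 147/250 → 1
L = 221/1000 + 103/250 + 147/250 + 1 = 2221/1000 = 2.221 bits/symbol.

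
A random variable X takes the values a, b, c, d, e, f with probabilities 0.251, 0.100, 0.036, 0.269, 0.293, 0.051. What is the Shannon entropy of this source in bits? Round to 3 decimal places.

2.253 bits

H = −Σ pᵢ log₂ pᵢ.
−0.251·log₂(0.251) = 0.5006
−0.100·log₂(0.100) = 0.3322
−0.036·log₂(0.036) = 0.1727
−0.269·log₂(0.269) = 0.5096
−0.293·log₂(0.293) = 0.5189
−0.051·log₂(0.051) = 0.2190
Sum ≈ 2.2528 → 2.253 bits.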